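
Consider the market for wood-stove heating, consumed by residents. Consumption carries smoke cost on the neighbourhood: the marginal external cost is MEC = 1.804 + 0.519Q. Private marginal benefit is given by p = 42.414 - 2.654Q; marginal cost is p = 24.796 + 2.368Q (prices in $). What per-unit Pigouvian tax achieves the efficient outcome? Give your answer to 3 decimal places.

tax = $3.285 per unit

Social marginal benefit = demand − MEC = 40.610 - 3.173Q.
Set SMB = MC: 40.610 - 3.173Q = 24.796 + 2.368Q → Q* = 2.8540.
The Pigouvian tax equals MEC at Q*: 1.804 + 0.519×2.8540 = 3.2852.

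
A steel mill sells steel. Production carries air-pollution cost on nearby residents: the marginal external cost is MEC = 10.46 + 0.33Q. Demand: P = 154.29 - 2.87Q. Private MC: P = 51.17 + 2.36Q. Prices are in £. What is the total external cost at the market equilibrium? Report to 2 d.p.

Market equilibrium (private): 51.17 + 2.36Q = 154.29 - 2.87Q → Q_m = 19.7170.
Total external cost = ∫₀^{Q_m} (10.46 + 0.33Q) dQ = 10.46×19.7170 + ½×0.33×19.7170² = 270.3852.

£270.39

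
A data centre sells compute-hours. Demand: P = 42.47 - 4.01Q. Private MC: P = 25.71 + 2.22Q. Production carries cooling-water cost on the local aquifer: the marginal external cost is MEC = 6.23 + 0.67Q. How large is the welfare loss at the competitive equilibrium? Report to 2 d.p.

DWL = 4.68

Market equilibrium (private): 25.71 + 2.22Q = 42.47 - 4.01Q → Q_m = 2.6902.
Social marginal cost = private MC + MEC = 31.94 + 2.89Q.
Set SMC = demand: 31.94 + 2.89Q = 42.47 - 4.01Q → Q* = 1.5261.
Height of the DWL triangle at Q_m is SMC(Q_m) − demand(Q_m) = MEC(Q_m) = 8.0324.
DWL = ½ × 1.1641 × 8.0324 = 4.6753.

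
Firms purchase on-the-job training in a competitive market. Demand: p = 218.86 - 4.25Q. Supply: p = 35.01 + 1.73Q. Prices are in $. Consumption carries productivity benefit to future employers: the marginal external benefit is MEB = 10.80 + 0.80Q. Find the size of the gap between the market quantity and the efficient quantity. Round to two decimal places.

Market equilibrium (private): 35.01 + 1.73Q = 218.86 - 4.25Q → Q_m = 30.7441.
Social marginal benefit = demand + MEB = 229.66 - 3.45Q.
Set SMB = MC: 229.66 - 3.45Q = 35.01 + 1.73Q → Q* = 37.5772.
Gap = |30.7441 − 37.5772| = 6.8331.

6.83 units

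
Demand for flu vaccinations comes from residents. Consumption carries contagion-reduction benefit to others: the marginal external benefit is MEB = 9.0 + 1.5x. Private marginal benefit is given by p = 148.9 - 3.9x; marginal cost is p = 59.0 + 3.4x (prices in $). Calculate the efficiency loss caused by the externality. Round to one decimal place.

Market equilibrium (private): 59.0 + 3.4x = 148.9 - 3.9x → x_m = 12.3151.
Social marginal benefit = demand + MEB = 157.9 - 2.4x.
Set SMB = MC: 157.9 - 2.4x = 59.0 + 3.4x → x* = 17.0517.
Height of the DWL triangle at x_m is SMB(x_m) − MC(x_m) = MEB(x_m) = 27.4726.
DWL = ½ × 4.7366 × 27.4726 = 65.0634.

DWL = $65.1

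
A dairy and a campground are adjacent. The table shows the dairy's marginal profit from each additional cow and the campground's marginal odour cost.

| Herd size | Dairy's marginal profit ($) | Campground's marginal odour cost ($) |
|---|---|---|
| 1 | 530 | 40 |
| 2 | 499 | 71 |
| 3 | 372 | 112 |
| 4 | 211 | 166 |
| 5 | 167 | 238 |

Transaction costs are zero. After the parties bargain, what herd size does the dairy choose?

Bargaining reaches the level where marginal profit last exceeds marginal odour cost.
That holds through level 4 (211 ≥ 166) but not at 5 (167 < 238).

4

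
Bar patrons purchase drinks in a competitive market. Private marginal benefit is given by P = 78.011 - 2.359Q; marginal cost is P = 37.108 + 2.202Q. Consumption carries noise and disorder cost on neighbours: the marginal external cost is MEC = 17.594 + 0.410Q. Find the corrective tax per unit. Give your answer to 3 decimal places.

Social marginal benefit = demand − MEC = 60.417 - 2.769Q.
Set SMB = MC: 60.417 - 2.769Q = 37.108 + 2.202Q → Q* = 4.6890.
The Pigouvian tax equals MEC at Q*: 17.594 + 0.410×4.6890 = 19.5165.

tax = 19.516 per unit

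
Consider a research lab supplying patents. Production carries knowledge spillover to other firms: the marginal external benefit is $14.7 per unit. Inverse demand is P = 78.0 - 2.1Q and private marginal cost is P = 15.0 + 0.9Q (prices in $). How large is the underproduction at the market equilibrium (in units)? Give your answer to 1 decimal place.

4.9 units

Market equilibrium (private): 15.0 + 0.9Q = 78.0 - 2.1Q → Q_m = 21.0000.
Social marginal cost = private MC − MEB = 0.3 + 0.9Q.
Set SMC = demand: 0.3 + 0.9Q = 78.0 - 2.1Q → Q* = 25.9000.
Gap = |21.0000 − 25.9000| = 4.9000.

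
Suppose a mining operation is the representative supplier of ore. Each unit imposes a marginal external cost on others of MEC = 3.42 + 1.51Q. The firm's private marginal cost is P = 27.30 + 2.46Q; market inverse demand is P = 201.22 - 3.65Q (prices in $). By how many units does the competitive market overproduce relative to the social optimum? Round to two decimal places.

6.09 units

Market equilibrium (private): 27.30 + 2.46Q = 201.22 - 3.65Q → Q_m = 28.4648.
Social marginal cost = private MC + MEC = 30.72 + 3.97Q.
Set SMC = demand: 30.72 + 3.97Q = 201.22 - 3.65Q → Q* = 22.3753.
Gap = |28.4648 − 22.3753| = 6.0895.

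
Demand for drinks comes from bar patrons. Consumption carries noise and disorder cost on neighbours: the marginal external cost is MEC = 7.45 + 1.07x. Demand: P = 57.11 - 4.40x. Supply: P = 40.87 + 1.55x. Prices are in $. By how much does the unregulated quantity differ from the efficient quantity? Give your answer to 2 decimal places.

Market equilibrium (private): 40.87 + 1.55x = 57.11 - 4.40x → x_m = 2.7294.
Social marginal benefit = demand − MEC = 49.66 - 5.47x.
Set SMB = MC: 49.66 - 5.47x = 40.87 + 1.55x → x* = 1.2521.
Gap = |2.7294 − 1.2521| = 1.4773.

1.48 units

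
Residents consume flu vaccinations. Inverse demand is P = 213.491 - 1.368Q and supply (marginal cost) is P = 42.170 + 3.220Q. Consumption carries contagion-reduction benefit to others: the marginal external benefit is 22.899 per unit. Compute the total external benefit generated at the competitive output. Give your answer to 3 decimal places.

Market equilibrium (private): 42.170 + 3.220Q = 213.491 - 1.368Q → Q_m = 37.3411.
Total external benefit = MEB × Q_m = 22.899 × 37.3411 = 855.0738.

855.074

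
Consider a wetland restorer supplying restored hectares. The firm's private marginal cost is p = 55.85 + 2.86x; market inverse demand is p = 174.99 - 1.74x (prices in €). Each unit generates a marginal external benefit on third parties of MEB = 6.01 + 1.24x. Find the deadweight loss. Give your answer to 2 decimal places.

DWL = €216.31

Market equilibrium (private): 55.85 + 2.86x = 174.99 - 1.74x → x_m = 25.9000.
Social marginal cost = private MC − MEB = 49.84 + 1.62x.
Set SMC = demand: 49.84 + 1.62x = 174.99 - 1.74x → x* = 37.2470.
The welfare-loss triangle has base |x_m − x*| and height MEB(x_m) (the vertical gap between SMC and demand is zero at x* and MEB at x_m).
DWL = ½ × 11.3470 × 38.1260 = 216.3079.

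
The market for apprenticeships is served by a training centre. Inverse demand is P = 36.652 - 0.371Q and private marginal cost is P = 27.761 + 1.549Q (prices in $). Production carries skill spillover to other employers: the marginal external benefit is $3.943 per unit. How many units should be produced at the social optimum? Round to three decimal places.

Social marginal cost = private MC − MEB = 23.818 + 1.549Q.
Set SMC = demand: 23.818 + 1.549Q = 36.652 - 0.371Q → Q* = 6.6844.

Q* = 6.684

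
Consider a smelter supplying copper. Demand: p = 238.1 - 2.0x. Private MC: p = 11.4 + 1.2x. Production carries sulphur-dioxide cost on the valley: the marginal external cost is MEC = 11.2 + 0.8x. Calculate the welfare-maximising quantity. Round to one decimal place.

x* = 53.9

Social marginal cost = private MC + MEC = 22.6 + 2.0x.
Set SMC = demand: 22.6 + 2.0x = 238.1 - 2.0x → x* = 53.8750.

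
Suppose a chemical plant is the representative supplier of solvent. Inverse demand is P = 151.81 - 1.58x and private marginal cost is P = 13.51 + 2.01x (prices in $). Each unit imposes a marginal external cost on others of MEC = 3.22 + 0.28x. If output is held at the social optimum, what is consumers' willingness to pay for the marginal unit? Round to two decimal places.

P = $96.66

Social marginal cost = private MC + MEC = 16.73 + 2.29x.
Set SMC = demand: 16.73 + 2.29x = 151.81 - 1.58x → x* = 34.9044.
Consumer price on the demand curve at x*: 151.81 − 1.58×34.9044 = 96.6610.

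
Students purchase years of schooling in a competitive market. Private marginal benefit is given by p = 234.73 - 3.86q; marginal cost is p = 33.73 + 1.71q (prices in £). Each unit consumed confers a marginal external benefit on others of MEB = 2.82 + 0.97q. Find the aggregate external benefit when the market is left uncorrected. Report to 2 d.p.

£733.34

Market equilibrium (private): 33.73 + 1.71q = 234.73 - 3.86q → q_m = 36.0862.
Total external benefit = ∫₀^{q_m} (2.82 + 0.97q) dq = 2.82×36.0862 + ½×0.97×36.0862² = 733.3368.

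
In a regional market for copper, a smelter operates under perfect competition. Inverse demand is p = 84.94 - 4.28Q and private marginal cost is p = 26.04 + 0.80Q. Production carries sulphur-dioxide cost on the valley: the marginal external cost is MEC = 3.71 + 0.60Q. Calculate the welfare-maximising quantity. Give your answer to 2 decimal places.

Social marginal cost = private MC + MEC = 29.75 + 1.40Q.
Set SMC = demand: 29.75 + 1.40Q = 84.94 - 4.28Q → Q* = 9.7165.

Q* = 9.72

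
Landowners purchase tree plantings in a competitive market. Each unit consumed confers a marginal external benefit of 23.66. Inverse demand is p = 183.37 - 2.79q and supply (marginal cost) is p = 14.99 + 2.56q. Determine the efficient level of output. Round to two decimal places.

Social marginal benefit = demand + MEB = 207.03 - 2.79q.
Set SMB = MC: 207.03 - 2.79q = 14.99 + 2.56q → q* = 35.8953.

q* = 35.90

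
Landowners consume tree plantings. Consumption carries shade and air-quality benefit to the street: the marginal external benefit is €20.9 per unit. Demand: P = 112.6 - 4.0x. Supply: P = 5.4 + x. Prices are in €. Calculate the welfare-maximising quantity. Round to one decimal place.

Social marginal benefit = demand + MEB = 133.5 - 4.0x.
Set SMB = MC: 133.5 - 4.0x = 5.4 + x → x* = 25.6200.

x* = 25.6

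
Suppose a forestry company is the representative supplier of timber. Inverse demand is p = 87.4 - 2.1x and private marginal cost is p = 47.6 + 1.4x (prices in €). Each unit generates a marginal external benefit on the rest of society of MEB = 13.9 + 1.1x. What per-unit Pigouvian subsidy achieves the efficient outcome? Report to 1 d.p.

Social marginal cost = private MC − MEB = 33.7 + 0.3x.
Set SMC = demand: 33.7 + 0.3x = 87.4 - 2.1x → x* = 22.3750.
The Pigouvian subsidy equals MEB at x*: 13.9 + 1.1×22.3750 = 38.5125.

subsidy = €38.5 per unit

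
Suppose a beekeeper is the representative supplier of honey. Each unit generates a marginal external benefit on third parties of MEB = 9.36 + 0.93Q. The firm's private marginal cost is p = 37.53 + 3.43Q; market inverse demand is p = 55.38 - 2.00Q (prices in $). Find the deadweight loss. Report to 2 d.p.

Market equilibrium (private): 37.53 + 3.43Q = 55.38 - 2.00Q → Q_m = 3.2873.
Social marginal cost = private MC − MEB = 28.17 + 2.50Q.
Set SMC = demand: 28.17 + 2.50Q = 55.38 - 2.00Q → Q* = 6.0467.
The loss is the area between SMC and demand from Q* to Q_m; with linear curves that's a triangle of height MEB(Q_m).
DWL = ½ × 2.7594 × 12.4172 = 17.1320.

DWL = $17.13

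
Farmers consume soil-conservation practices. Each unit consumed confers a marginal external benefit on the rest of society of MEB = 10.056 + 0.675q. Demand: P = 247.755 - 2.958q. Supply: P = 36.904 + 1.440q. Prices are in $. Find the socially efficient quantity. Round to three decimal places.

Social marginal benefit = demand + MEB = 257.811 - 2.283q.
Set SMB = MC: 257.811 - 2.283q = 36.904 + 1.440q → q* = 59.3358.

q* = 59.336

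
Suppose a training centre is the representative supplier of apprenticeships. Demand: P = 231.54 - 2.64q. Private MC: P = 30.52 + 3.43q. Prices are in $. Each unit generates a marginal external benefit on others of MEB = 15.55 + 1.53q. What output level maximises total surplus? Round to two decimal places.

Social marginal cost = private MC − MEB = 14.97 + 1.90q.
Set SMC = demand: 14.97 + 1.90q = 231.54 - 2.64q → q* = 47.7026.

q* = 47.70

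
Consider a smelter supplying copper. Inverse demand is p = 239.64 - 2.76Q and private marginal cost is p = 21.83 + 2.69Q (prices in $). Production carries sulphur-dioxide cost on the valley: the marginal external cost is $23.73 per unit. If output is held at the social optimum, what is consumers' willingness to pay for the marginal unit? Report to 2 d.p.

P = $141.35

Social marginal cost = private MC + MEC = 45.56 + 2.69Q.
Set SMC = demand: 45.56 + 2.69Q = 239.64 - 2.76Q → Q* = 35.6110.
Consumer price on the demand curve at Q*: 239.64 − 2.76×35.6110 = 141.3536.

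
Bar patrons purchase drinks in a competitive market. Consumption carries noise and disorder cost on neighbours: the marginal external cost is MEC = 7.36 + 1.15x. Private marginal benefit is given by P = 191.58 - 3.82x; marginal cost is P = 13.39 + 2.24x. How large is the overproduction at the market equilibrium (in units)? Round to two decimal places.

Market equilibrium (private): 13.39 + 2.24x = 191.58 - 3.82x → x_m = 29.4043.
Social marginal benefit = demand − MEC = 184.22 - 4.97x.
Set SMB = MC: 184.22 - 4.97x = 13.39 + 2.24x → x* = 23.6935.
Gap = |29.4043 − 23.6935| = 5.7108.

5.71 units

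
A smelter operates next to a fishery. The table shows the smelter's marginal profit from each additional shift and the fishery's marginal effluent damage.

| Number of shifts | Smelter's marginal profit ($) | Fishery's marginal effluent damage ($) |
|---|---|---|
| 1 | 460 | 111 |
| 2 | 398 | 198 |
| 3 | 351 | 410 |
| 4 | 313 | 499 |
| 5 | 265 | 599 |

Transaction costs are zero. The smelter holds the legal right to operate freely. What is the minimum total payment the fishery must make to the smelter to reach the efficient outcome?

Left alone the smelter would choose level 5 (marginal profit stays positive).
Efficient level: k* = 2 (marginal profit ≥ marginal effluent damage through 2).
The fishery must at least cover the smelter's forgone profit from cutting 5→2: 351 + 313 + 265 = 929.

$929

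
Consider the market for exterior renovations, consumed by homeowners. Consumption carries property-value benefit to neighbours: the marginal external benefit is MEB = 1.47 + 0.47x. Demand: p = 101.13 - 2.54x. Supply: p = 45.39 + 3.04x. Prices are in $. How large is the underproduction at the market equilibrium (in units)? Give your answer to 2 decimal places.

Market equilibrium (private): 45.39 + 3.04x = 101.13 - 2.54x → x_m = 9.9892.
Social marginal benefit = demand + MEB = 102.60 - 2.07x.
Set SMB = MC: 102.60 - 2.07x = 45.39 + 3.04x → x* = 11.1957.
Gap = |9.9892 − 11.1957| = 1.2065.

1.21 units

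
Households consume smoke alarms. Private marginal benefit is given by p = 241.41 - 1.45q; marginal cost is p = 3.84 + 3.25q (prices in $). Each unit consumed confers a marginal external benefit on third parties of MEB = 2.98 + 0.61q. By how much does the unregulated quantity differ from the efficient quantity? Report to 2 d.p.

Market equilibrium (private): 3.84 + 3.25q = 241.41 - 1.45q → q_m = 50.5468.
Social marginal benefit = demand + MEB = 244.39 - 0.84q.
Set SMB = MC: 244.39 - 0.84q = 3.84 + 3.25q → q* = 58.8142.
Gap = |50.5468 − 58.8142| = 8.2674.

8.27 units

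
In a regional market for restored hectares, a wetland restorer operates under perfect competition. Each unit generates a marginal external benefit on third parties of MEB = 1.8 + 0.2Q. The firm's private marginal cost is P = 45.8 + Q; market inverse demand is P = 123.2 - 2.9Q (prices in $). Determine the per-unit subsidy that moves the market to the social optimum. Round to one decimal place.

subsidy = $6.1 per unit

Social marginal cost = private MC − MEB = 44.0 + 0.8Q.
Set SMC = demand: 44.0 + 0.8Q = 123.2 - 2.9Q → Q* = 21.4054.
The Pigouvian subsidy equals MEB at Q*: 1.8 + 0.2×21.4054 = 6.0811.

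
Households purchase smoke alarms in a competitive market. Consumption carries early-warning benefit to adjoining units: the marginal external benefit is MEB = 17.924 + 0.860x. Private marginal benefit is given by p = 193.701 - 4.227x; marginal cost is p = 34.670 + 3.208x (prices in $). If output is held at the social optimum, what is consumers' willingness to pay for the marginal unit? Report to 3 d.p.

Social marginal benefit = demand + MEB = 211.625 - 3.367x.
Set SMB = MC: 211.625 - 3.367x = 34.670 + 3.208x → x* = 26.9133.
Consumer price on the demand curve at x*: 193.701 − 4.227×26.9133 = 79.9385.

P = $79.938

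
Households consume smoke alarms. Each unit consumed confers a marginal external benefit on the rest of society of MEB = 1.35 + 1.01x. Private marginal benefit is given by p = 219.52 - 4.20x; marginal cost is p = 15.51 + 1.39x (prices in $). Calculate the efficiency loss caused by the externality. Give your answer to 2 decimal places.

Market equilibrium (private): 15.51 + 1.39x = 219.52 - 4.20x → x_m = 36.4955.
Social marginal benefit = demand + MEB = 220.87 - 3.19x.
Set SMB = MC: 220.87 - 3.19x = 15.51 + 1.39x → x* = 44.8384.
The loss is the area between SMB and MC from x* to x_m; with linear curves that's a triangle of height MEB(x_m).
DWL = ½ × 8.3429 × 38.2105 = 159.3932.

DWL = $159.39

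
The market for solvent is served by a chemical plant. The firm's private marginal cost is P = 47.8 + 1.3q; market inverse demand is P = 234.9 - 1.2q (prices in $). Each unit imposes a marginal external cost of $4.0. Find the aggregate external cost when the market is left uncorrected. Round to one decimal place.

$299.4

Market equilibrium (private): 47.8 + 1.3q = 234.9 - 1.2q → q_m = 74.8400.
Total external cost = MEC × q_m = 4.0 × 74.8400 = 299.3600.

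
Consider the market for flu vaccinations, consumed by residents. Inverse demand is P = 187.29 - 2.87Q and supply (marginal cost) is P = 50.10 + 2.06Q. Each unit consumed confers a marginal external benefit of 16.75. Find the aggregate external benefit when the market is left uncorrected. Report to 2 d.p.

466.11

Market equilibrium (private): 50.10 + 2.06Q = 187.29 - 2.87Q → Q_m = 27.8276.
Total external benefit = MEB × Q_m = 16.75 × 27.8276 = 466.1123.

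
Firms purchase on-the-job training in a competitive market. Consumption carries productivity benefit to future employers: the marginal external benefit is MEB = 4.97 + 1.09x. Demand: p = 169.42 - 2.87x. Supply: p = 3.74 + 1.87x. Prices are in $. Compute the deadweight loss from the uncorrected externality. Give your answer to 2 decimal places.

Market equilibrium (private): 3.74 + 1.87x = 169.42 - 2.87x → x_m = 34.9536.
Social marginal benefit = demand + MEB = 174.39 - 1.78x.
Set SMB = MC: 174.39 - 1.78x = 3.74 + 1.87x → x* = 46.7534.
Height of the DWL triangle at x_m is SMB(x_m) − MC(x_m) = MEB(x_m) = 43.0694.
DWL = ½ × 11.7998 × 43.0694 = 254.1052.

DWL = $254.11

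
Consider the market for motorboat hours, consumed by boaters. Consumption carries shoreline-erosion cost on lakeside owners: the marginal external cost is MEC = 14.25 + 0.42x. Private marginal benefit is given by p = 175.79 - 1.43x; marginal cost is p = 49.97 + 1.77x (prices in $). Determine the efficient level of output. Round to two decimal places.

Social marginal benefit = demand − MEC = 161.54 - 1.85x.
Set SMB = MC: 161.54 - 1.85x = 49.97 + 1.77x → x* = 30.8204.

x* = 30.82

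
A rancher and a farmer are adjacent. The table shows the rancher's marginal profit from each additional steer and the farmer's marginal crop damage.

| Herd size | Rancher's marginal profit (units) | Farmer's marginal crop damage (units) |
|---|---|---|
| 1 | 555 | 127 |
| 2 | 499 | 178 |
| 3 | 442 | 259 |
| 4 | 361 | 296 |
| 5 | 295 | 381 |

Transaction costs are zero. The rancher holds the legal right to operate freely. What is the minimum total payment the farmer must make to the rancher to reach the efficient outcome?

295

Left alone the rancher would choose level 5 (marginal profit stays positive).
Efficient level: k* = 4 (marginal profit ≥ marginal crop damage through 4).
The farmer must at least cover the rancher's forgone profit from cutting 5→4: 295 = 295.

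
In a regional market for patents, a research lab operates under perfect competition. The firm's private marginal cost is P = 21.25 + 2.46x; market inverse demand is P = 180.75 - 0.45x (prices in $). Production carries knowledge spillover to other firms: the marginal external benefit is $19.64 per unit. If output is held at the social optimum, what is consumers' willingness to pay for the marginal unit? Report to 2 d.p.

P = $153.05

Social marginal cost = private MC − MEB = 1.61 + 2.46x.
Set SMC = demand: 1.61 + 2.46x = 180.75 - 0.45x → x* = 61.5601.
Consumer price on the demand curve at x*: 180.75 − 0.45×61.5601 = 153.0480.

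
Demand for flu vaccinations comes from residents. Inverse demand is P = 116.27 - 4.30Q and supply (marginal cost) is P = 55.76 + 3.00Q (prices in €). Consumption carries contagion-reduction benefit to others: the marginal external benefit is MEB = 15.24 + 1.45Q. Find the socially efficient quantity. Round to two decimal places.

Social marginal benefit = demand + MEB = 131.51 - 2.85Q.
Set SMB = MC: 131.51 - 2.85Q = 55.76 + 3.00Q → Q* = 12.9487.

Q* = 12.95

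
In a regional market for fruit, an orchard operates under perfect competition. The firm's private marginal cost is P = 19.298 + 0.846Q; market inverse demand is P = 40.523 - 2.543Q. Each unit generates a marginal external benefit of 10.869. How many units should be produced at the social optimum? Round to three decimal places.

Social marginal cost = private MC − MEB = 8.429 + 0.846Q.
Set SMC = demand: 8.429 + 0.846Q = 40.523 - 2.543Q → Q* = 9.4701.

Q* = 9.470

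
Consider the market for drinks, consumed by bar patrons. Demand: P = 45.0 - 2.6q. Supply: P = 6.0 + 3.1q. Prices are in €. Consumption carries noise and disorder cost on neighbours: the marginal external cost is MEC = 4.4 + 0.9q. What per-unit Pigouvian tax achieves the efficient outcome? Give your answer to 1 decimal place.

Social marginal benefit = demand − MEC = 40.6 - 3.5q.
Set SMB = MC: 40.6 - 3.5q = 6.0 + 3.1q → q* = 5.2424.
The Pigouvian tax equals MEC at q*: 4.4 + 0.9×5.2424 = 9.1182.

tax = €9.1 per unit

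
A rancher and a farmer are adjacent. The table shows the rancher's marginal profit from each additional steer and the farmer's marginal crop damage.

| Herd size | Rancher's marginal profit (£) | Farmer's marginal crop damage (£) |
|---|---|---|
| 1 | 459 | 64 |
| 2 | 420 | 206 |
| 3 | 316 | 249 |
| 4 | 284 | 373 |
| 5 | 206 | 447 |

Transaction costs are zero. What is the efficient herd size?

Bargaining reaches the level where marginal profit last exceeds marginal crop damage.
That holds through level 3 (316 ≥ 249) but not at 4 (284 < 373).

3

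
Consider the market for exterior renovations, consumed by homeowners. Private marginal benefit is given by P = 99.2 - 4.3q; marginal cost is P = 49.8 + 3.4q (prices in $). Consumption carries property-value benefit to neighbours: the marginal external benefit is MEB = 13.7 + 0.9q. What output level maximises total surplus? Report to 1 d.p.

Social marginal benefit = demand + MEB = 112.9 - 3.4q.
Set SMB = MC: 112.9 - 3.4q = 49.8 + 3.4q → q* = 9.2794.

q* = 9.3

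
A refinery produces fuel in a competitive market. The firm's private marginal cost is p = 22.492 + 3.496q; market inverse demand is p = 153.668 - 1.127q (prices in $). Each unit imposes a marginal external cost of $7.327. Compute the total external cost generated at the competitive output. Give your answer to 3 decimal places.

Market equilibrium (private): 22.492 + 3.496q = 153.668 - 1.127q → q_m = 28.3746.
Total external cost = MEC × q_m = 7.327 × 28.3746 = 207.9007.

$207.901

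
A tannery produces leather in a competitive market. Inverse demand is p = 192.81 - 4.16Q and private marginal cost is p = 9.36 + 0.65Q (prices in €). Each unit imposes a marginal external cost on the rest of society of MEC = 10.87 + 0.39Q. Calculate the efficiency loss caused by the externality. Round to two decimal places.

Market equilibrium (private): 9.36 + 0.65Q = 192.81 - 4.16Q → Q_m = 38.1393.
Social marginal cost = private MC + MEC = 20.23 + 1.04Q.
Set SMC = demand: 20.23 + 1.04Q = 192.81 - 4.16Q → Q* = 33.1885.
Between Q* and Q_m the wedge SMC − demand runs linearly from 0 to MEC(Q_m), so the loss is a triangle.
DWL = ½ × 4.9508 × 25.7443 = 63.7274.

DWL = €63.73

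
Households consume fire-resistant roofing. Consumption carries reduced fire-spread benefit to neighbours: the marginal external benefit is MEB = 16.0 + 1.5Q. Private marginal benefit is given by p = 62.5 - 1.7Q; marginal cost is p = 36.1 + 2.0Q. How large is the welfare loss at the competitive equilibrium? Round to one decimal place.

DWL = 162.1

Market equilibrium (private): 36.1 + 2.0Q = 62.5 - 1.7Q → Q_m = 7.1351.
Social marginal benefit = demand + MEB = 78.5 - 0.2Q.
Set SMB = MC: 78.5 - 0.2Q = 36.1 + 2.0Q → Q* = 19.2727.
Height of the DWL triangle at Q_m is SMB(Q_m) − MC(Q_m) = MEB(Q_m) = 26.7027.
DWL = ½ × 12.1376 × 26.7027 = 162.0533.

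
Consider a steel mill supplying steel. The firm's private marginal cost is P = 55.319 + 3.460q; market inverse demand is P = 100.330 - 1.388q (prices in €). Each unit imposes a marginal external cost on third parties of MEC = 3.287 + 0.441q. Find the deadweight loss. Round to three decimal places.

DWL = €5.151

Market equilibrium (private): 55.319 + 3.460q = 100.330 - 1.388q → q_m = 9.2844.
Social marginal cost = private MC + MEC = 58.606 + 3.901q.
Set SMC = demand: 58.606 + 3.901q = 100.330 - 1.388q → q* = 7.8888.
The loss is the area between SMC and demand from q* to q_m; with linear curves that's a triangle of height MEC(q_m).
DWL = ½ × 1.3956 × 7.3814 = 5.1507.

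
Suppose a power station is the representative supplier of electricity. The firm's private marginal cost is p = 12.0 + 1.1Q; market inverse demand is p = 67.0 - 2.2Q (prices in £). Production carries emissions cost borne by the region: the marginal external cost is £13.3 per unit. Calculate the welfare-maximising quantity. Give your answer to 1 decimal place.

Q* = 12.6

Social marginal cost = private MC + MEC = 25.3 + 1.1Q.
Set SMC = demand: 25.3 + 1.1Q = 67.0 - 2.2Q → Q* = 12.6364.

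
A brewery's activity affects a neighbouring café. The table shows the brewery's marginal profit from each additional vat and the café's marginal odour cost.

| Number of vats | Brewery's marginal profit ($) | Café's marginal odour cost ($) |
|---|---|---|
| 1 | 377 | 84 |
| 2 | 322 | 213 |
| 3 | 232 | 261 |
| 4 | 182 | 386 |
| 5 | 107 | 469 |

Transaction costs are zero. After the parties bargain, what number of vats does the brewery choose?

Bargaining reaches the level where marginal profit last exceeds marginal odour cost.
That holds through level 2 (322 ≥ 213) but not at 3 (232 < 261).

2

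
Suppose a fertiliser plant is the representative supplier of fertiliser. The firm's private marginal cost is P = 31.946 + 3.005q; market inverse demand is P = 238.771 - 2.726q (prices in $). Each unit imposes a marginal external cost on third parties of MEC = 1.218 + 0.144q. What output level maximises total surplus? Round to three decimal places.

q* = 34.997

Social marginal cost = private MC + MEC = 33.164 + 3.149q.
Set SMC = demand: 33.164 + 3.149q = 238.771 - 2.726q → q* = 34.9969.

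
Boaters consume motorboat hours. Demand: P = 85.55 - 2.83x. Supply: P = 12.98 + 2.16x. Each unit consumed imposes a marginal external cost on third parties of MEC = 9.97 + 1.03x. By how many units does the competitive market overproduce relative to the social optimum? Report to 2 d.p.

4.14 units

Market equilibrium (private): 12.98 + 2.16x = 85.55 - 2.83x → x_m = 14.5431.
Social marginal benefit = demand − MEC = 75.58 - 3.86x.
Set SMB = MC: 75.58 - 3.86x = 12.98 + 2.16x → x* = 10.3987.
Gap = |14.5431 − 10.3987| = 4.1444.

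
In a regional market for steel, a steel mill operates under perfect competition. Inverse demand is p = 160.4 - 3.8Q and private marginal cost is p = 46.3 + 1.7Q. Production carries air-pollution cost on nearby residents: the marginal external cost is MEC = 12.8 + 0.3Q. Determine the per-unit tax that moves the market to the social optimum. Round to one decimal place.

Social marginal cost = private MC + MEC = 59.1 + 2.0Q.
Set SMC = demand: 59.1 + 2.0Q = 160.4 - 3.8Q → Q* = 17.4655.
The Pigouvian tax equals MEC at Q*: 12.8 + 0.3×17.4655 = 18.0397.

tax = 18.0 per unit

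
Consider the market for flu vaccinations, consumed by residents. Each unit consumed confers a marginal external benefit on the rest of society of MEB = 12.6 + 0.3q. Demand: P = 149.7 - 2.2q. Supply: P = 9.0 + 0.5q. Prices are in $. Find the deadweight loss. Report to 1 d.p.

Market equilibrium (private): 9.0 + 0.5q = 149.7 - 2.2q → q_m = 52.1111.
Social marginal benefit = demand + MEB = 162.3 - 1.9q.
Set SMB = MC: 162.3 - 1.9q = 9.0 + 0.5q → q* = 63.8750.
Height of the DWL triangle at q_m is SMB(q_m) − MC(q_m) = MEB(q_m) = 28.2333.
DWL = ½ × 11.7639 × 28.2333 = 166.0669.

DWL = $166.1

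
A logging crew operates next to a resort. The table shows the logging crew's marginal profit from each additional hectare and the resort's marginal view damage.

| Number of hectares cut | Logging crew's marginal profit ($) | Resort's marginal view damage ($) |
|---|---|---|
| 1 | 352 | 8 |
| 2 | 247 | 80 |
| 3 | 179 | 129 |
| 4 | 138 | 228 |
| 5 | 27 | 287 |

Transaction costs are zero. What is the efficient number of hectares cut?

3

Bargaining reaches the level where marginal profit last exceeds marginal view damage.
That holds through level 3 (179 ≥ 129) but not at 4 (138 < 228).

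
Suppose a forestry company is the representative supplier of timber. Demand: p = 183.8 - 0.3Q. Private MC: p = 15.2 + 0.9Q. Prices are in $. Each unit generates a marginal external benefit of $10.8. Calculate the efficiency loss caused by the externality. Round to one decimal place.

Market equilibrium (private): 15.2 + 0.9Q = 183.8 - 0.3Q → Q_m = 140.5000.
Social marginal cost = private MC − MEB = 4.4 + 0.9Q.
Set SMC = demand: 4.4 + 0.9Q = 183.8 - 0.3Q → Q* = 149.5000.
Height of the DWL triangle at Q_m is demand(Q_m) − SMC(Q_m) = MEB(Q_m) = 10.8000.
DWL = ½ × 9.0000 × 10.8000 = 48.6000.

DWL = $48.6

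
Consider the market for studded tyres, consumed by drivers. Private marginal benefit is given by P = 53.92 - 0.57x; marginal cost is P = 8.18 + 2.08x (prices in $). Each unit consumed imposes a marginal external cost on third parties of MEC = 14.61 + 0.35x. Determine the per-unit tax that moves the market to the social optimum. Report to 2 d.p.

Social marginal benefit = demand − MEC = 39.31 - 0.92x.
Set SMB = MC: 39.31 - 0.92x = 8.18 + 2.08x → x* = 10.3767.
The Pigouvian tax equals MEC at x*: 14.61 + 0.35×10.3767 = 18.2418.

tax = $18.24 per unit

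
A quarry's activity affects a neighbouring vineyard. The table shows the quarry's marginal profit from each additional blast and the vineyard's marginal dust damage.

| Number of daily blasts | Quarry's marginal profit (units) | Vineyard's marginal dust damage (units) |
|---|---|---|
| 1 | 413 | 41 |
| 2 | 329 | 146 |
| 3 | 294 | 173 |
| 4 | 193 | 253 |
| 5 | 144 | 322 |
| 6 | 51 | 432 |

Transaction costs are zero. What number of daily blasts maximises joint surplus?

Bargaining reaches the level where marginal profit last exceeds marginal dust damage.
That holds through level 3 (294 ≥ 173) but not at 4 (193 < 253).

3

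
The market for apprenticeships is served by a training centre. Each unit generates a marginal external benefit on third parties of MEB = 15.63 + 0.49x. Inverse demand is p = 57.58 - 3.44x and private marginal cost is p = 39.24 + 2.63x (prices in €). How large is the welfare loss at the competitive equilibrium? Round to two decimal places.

DWL = €26.23

Market equilibrium (private): 39.24 + 2.63x = 57.58 - 3.44x → x_m = 3.0214.
Social marginal cost = private MC − MEB = 23.61 + 2.14x.
Set SMC = demand: 23.61 + 2.14x = 57.58 - 3.44x → x* = 6.0878.
The loss is the area between SMC and demand from x* to x_m; with linear curves that's a triangle of height MEB(x_m).
DWL = ½ × 3.0664 × 17.1105 = 26.2338.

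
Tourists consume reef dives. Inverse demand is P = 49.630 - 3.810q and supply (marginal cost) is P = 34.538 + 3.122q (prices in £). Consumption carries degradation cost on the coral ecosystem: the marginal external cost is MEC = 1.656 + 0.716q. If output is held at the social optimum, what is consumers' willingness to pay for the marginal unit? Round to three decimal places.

P = £42.937

Social marginal benefit = demand − MEC = 47.974 - 4.526q.
Set SMB = MC: 47.974 - 4.526q = 34.538 + 3.122q → q* = 1.7568.
Consumer price on the demand curve at q*: 49.630 − 3.810×1.7568 = 42.9366.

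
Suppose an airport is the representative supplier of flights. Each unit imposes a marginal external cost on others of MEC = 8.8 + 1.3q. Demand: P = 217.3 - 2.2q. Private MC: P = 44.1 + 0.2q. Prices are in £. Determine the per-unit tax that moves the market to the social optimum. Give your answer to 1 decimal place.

tax = £66.6 per unit

Social marginal cost = private MC + MEC = 52.9 + 1.5q.
Set SMC = demand: 52.9 + 1.5q = 217.3 - 2.2q → q* = 44.4324.
The Pigouvian tax equals MEC at q*: 8.8 + 1.3×44.4324 = 66.5621.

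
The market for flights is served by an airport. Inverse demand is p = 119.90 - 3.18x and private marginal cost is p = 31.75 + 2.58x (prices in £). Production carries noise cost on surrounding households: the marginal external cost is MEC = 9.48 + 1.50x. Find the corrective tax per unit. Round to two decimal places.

Social marginal cost = private MC + MEC = 41.23 + 4.08x.
Set SMC = demand: 41.23 + 4.08x = 119.90 - 3.18x → x* = 10.8361.
The Pigouvian tax equals MEC at x*: 9.48 + 1.50×10.8361 = 25.7342.

tax = £25.73 per unit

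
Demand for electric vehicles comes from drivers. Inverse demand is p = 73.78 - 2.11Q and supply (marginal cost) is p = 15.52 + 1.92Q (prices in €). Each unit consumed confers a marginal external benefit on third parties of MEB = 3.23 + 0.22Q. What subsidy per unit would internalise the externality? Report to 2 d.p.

subsidy = €6.78 per unit

Social marginal benefit = demand + MEB = 77.01 - 1.89Q.
Set SMB = MC: 77.01 - 1.89Q = 15.52 + 1.92Q → Q* = 16.1391.
The Pigouvian subsidy equals MEB at Q*: 3.23 + 0.22×16.1391 = 6.7806.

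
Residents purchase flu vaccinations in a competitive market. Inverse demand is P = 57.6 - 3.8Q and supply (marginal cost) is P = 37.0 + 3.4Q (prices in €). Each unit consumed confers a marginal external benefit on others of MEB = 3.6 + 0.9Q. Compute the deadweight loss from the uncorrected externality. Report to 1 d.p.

DWL = €3.0

Market equilibrium (private): 37.0 + 3.4Q = 57.6 - 3.8Q → Q_m = 2.8611.
Social marginal benefit = demand + MEB = 61.2 - 2.9Q.
Set SMB = MC: 61.2 - 2.9Q = 37.0 + 3.4Q → Q* = 3.8413.
The welfare-loss triangle has base |Q_m − Q*| and height MEB(Q_m) (the vertical gap between SMB and MC is zero at Q* and MEB at Q_m).
DWL = ½ × 0.9802 × 6.1750 = 3.0264.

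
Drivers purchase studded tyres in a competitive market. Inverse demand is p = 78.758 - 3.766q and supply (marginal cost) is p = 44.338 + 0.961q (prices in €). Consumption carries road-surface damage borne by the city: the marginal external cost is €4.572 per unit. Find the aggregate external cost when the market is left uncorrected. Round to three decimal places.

€33.291

Market equilibrium (private): 44.338 + 0.961q = 78.758 - 3.766q → q_m = 7.2816.
Total external cost = MEC × q_m = 4.572 × 7.2816 = 33.2915.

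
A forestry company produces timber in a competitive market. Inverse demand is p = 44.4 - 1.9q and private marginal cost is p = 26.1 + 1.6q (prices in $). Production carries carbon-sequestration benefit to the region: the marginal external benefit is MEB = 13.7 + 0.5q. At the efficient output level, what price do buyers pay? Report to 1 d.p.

Social marginal cost = private MC − MEB = 12.4 + 1.1q.
Set SMC = demand: 12.4 + 1.1q = 44.4 - 1.9q → q* = 10.6667.
Consumer price on the demand curve at q*: 44.4 − 1.9×10.6667 = 24.1333.

P = $24.1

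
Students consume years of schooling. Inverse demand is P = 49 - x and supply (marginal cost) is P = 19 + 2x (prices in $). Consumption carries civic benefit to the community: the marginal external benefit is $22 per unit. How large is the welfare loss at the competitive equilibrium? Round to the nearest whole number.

DWL = $81

Market equilibrium (private): 19 + 2x = 49 - x → x_m = 10.0000.
Social marginal benefit = demand + MEB = 71 - x.
Set SMB = MC: 71 - x = 19 + 2x → x* = 17.3333.
The loss is the area between SMB and MC from x* to x_m; with linear curves that's a triangle of height MEB(x_m).
DWL = ½ × 7.3333 × 22.0000 = 80.6663.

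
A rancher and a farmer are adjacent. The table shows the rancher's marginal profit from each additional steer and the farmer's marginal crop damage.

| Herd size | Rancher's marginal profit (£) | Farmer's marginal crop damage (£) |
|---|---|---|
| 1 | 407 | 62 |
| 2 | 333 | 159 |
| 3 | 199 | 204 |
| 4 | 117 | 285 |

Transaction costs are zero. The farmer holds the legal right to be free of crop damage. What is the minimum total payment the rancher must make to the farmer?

£221

Efficient level: marginal profit ≥ marginal crop damage through level 2, so k* = 2.
With the farmer holding the right, the rancher must at least compensate total damage at k*: 62 + 159 = 221.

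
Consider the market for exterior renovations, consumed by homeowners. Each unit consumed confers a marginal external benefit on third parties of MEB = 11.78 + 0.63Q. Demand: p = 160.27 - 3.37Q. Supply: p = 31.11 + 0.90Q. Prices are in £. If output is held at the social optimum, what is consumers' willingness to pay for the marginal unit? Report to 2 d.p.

P = £29.78

Social marginal benefit = demand + MEB = 172.05 - 2.74Q.
Set SMB = MC: 172.05 - 2.74Q = 31.11 + 0.90Q → Q* = 38.7198.
Consumer price on the demand curve at Q*: 160.27 − 3.37×38.7198 = 29.7843.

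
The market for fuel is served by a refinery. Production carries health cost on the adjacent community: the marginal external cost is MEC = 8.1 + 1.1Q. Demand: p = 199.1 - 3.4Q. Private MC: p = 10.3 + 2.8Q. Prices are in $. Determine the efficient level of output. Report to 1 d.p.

Social marginal cost = private MC + MEC = 18.4 + 3.9Q.
Set SMC = demand: 18.4 + 3.9Q = 199.1 - 3.4Q → Q* = 24.7534.

Q* = 24.8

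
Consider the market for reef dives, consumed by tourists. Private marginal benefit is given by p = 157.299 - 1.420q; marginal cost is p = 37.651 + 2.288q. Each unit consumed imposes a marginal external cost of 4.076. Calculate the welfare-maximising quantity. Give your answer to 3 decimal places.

q* = 31.168

Social marginal benefit = demand − MEC = 153.223 - 1.420q.
Set SMB = MC: 153.223 - 1.420q = 37.651 + 2.288q → q* = 31.1683.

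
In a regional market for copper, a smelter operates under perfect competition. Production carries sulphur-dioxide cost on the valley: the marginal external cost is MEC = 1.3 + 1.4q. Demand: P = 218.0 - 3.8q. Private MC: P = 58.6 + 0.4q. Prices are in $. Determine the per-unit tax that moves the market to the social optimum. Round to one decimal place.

tax = $40.8 per unit

Social marginal cost = private MC + MEC = 59.9 + 1.8q.
Set SMC = demand: 59.9 + 1.8q = 218.0 - 3.8q → q* = 28.2321.
The Pigouvian tax equals MEC at q*: 1.3 + 1.4×28.2321 = 40.8249.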